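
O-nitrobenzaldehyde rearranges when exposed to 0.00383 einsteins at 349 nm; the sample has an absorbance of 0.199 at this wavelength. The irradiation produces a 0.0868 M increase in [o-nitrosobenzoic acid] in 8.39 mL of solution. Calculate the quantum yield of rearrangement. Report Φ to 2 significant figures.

Product: (0.0868 M)(0.00839 L) = 7.283×10⁻⁴ mol.
Fraction absorbed: 1 − 10^(−0.199) = 0.3676.
Photons absorbed: 0.3676 × 0.00383 = 0.001408 mol.
Φ = 7.283×10⁻⁴ mol / 0.001408 mol photons = 0.52.

Φ = 0.52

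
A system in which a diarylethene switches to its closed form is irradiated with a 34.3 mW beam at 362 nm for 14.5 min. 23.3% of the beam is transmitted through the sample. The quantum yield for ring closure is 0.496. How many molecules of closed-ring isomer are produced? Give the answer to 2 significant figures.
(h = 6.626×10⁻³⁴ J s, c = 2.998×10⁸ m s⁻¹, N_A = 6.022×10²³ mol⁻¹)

2.1×10¹⁹ molecules

Photon energy at 362 nm: hc/λ = (6.626×10⁻³⁴)(2.998×10⁸)/(362×10⁻⁹) = 5.487×10⁻¹⁹ J.
Energy delivered: (34.3 mW)(870 s) = 29.84 J.
Photons incident: 29.84 / 5.487×10⁻¹⁹ = 5.438×10¹⁹, i.e. 5.438×10¹⁹/6.022×10²³ = 9.030×10⁻⁵ mol.
Fraction absorbed: 1 − 23.3/100 = 0.7670.
Photons absorbed: 0.7670 × 9.030×10⁻⁵ = 6.926×10⁻⁵ mol.
Product: Φ × n_abs = 0.496 × 6.926×10⁻⁵ = 3.435×10⁻⁵ mol.
As a count: 3.435×10⁻⁵ × 6.022×10²³ = 2.1×10¹⁹.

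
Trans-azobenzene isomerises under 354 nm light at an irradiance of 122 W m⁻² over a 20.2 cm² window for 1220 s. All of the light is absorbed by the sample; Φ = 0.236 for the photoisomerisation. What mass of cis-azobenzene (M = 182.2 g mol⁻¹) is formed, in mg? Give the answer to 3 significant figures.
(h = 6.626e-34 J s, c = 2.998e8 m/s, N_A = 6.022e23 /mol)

38.3 mg

Photon energy at 354 nm: hc/λ = (6.626e-34)(2.998e8)/(354e-9) = 5.612e-19 J.
Energy delivered: (122 W m⁻²)(20.2e-4 m²)(1220 s) = 300.7 J.
Photons incident: 300.7 / 5.612e-19 = 5.358e20, i.e. 5.358e20/6.022e23 = 8.897e-4 mol.
Product: Φ × n_abs = 0.236 × 8.897e-4 = 2.100e-4 mol.
Mass: 2.100e-4 × 182.2 = 0.03826 g = 38.3 mg.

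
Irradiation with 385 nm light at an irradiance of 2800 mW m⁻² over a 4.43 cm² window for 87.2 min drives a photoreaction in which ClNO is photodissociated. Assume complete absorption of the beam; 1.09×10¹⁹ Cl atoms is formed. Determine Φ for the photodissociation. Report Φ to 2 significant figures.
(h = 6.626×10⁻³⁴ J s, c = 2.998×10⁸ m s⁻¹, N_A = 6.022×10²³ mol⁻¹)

Φ = 0.87

Product: 1.09×10¹⁹ / 6.022×10²³ = 1.810×10⁻⁵ mol.
Photon energy at 385 nm: hc/λ = (6.626×10⁻³⁴)(2.998×10⁸)/(385×10⁻⁹) = 5.160×10⁻¹⁹ J.
Energy delivered: (2800 mW m⁻²)(4.43×10⁻⁴ m²)(5232 s) = 6.490 J.
Photons incident: 6.490 / 5.160×10⁻¹⁹ = 1.258×10¹⁹, i.e. 1.258×10¹⁹/6.022×10²³ = 2.089×10⁻⁵ mol.
Φ = 1.810×10⁻⁵ mol / 2.089×10⁻⁵ mol photons = 0.87.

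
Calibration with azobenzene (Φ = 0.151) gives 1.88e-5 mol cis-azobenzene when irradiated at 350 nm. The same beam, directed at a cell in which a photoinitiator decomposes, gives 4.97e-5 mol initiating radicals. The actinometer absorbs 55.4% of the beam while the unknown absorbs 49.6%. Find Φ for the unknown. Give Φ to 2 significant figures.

Φ = 0.45

Photons absorbed by the actinometer: 1.88e-5 / 0.151 = 1.245e-4 mol.
Incident flux: 1.245e-4 / 0.554 = 2.247e-4 einstein.
Absorbed by unknown: 0.496 × 2.247e-4 = 1.115e-4 mol.
Φ(unknown) = 4.97e-5 / 1.115e-4 = 0.45.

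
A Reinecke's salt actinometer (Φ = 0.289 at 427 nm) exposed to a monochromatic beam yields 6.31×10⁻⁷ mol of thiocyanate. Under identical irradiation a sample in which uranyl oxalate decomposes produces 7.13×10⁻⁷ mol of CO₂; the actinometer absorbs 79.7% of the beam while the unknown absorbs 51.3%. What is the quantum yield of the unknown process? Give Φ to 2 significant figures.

Φ = 0.51

Photons absorbed by the actinometer: 6.31×10⁻⁷ / 0.289 = 2.183×10⁻⁶ mol.
Incident flux: 2.183×10⁻⁶ / 0.797 = 2.739×10⁻⁶ einstein.
Absorbed by unknown: 0.513 × 2.739×10⁻⁶ = 1.405×10⁻⁶ mol.
Φ(unknown) = 7.13×10⁻⁷ / 1.405×10⁻⁶ = 0.51.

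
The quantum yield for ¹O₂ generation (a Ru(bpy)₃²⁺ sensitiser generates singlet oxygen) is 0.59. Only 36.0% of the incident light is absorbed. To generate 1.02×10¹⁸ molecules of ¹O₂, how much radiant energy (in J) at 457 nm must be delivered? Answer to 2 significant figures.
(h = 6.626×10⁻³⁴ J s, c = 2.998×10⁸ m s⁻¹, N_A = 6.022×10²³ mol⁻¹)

Product: 1.02×10¹⁸ / 6.022×10²³ = 1.694×10⁻⁶ mol.
Photons that must be absorbed: 1.694×10⁻⁶ / 0.59 = 2.871×10⁻⁶ mol.
Incident photons needed: 2.871×10⁻⁶ / 0.360 = 7.975×10⁻⁶ mol.
Photon energy: hc/λ = 4.347×10⁻¹⁹ J; per mole, 2.618×10⁵ J mol⁻¹.
Energy required: 7.975×10⁻⁶ × 2.618×10⁵ = 2.1 J.

2.1 J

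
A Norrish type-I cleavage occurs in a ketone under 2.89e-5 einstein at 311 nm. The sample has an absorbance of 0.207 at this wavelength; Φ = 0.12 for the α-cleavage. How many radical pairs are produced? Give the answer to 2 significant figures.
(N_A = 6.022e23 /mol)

Fraction absorbed: 1 − 10^(−0.207) = 0.3791.
Photons absorbed: 0.3791 × 2.89e-5 = 1.096e-5 mol.
Product: Φ × n_abs = 0.12 × 1.096e-5 = 1.315e-6 mol.
As a count: 1.315e-6 × 6.022e23 = 7.9e17.

7.9e17 radical pairs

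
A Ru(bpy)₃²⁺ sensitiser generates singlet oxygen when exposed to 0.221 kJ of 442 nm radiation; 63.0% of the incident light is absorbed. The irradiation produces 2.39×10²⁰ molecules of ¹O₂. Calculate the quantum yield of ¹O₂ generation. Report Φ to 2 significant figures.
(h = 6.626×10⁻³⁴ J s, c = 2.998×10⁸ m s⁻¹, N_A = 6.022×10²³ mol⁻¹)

Product: 2.39×10²⁰ / 6.022×10²³ = 3.969×10⁻⁴ mol.
Photon energy at 442 nm: hc/λ = (6.626×10⁻³⁴)(2.998×10⁸)/(442×10⁻⁹) = 4.494×10⁻¹⁹ J.
Incident energy: 0.221 kJ = 221 J.
Photons incident: 221 / 4.494×10⁻¹⁹ = 4.918×10²⁰, i.e. 4.918×10²⁰/6.022×10²³ = 8.167×10⁻⁴ mol.
Photons absorbed: 0.630 × 8.167×10⁻⁴ = 5.145×10⁻⁴ mol.
Φ = 3.969×10⁻⁴ mol / 5.145×10⁻⁴ mol photons = 0.77.

Φ = 0.77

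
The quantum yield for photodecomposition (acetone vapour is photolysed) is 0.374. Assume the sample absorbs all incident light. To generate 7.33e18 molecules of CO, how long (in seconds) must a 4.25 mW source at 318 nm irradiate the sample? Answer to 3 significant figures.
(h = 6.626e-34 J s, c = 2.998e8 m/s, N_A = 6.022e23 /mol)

Product: 7.33e18 / 6.022e23 = 1.217e-5 mol.
Photons that must be absorbed: 1.217e-5 / 0.374 = 3.254e-5 mol.
Photon energy: hc/λ = 6.247e-19 J; per mole, 3.762e5 J mol⁻¹.
Energy required: 3.254e-5 × 3.762e5 = 12.24 J.
Time: 12.24 J / 0.00425 W = 2880 s.

t ≈ 2880 s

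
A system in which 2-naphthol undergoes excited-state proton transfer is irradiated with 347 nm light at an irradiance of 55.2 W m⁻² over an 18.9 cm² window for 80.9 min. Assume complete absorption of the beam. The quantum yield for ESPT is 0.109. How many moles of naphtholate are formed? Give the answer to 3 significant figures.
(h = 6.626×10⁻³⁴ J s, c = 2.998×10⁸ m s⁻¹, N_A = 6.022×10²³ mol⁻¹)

1.60×10⁻⁴ mol

Photon energy at 347 nm: hc/λ = (6.626×10⁻³⁴)(2.998×10⁸)/(347×10⁻⁹) = 5.725×10⁻¹⁹ J.
Energy delivered: (55.2 W m⁻²)(18.9×10⁻⁴ m²)(4854 s) = 506.4 J.
Photons incident: 506.4 / 5.725×10⁻¹⁹ = 8.845×10²⁰, i.e. 8.845×10²⁰/6.022×10²³ = 0.001469 mol.
Product: Φ × n_abs = 0.109 × 0.001469 = 1.601×10⁻⁴ mol.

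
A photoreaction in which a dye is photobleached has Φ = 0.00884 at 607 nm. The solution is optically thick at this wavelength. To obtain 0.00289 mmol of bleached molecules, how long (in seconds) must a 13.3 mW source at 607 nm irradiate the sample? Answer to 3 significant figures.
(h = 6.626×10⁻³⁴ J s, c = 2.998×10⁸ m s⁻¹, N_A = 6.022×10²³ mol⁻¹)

t ≈ 4840 s

Product: 0.00289 mmol = 2.89×10⁻⁶ mol.
Photons that must be absorbed: 2.89×10⁻⁶ / 0.00884 = 3.269×10⁻⁴ mol.
Photon energy: hc/λ = 3.273×10⁻¹⁹ J; per mole, 1.971×10⁵ J mol⁻¹.
Energy required: 3.269×10⁻⁴ × 1.971×10⁵ = 64.43 J.
Time: 64.43 J / 0.0133 W = 4840 s.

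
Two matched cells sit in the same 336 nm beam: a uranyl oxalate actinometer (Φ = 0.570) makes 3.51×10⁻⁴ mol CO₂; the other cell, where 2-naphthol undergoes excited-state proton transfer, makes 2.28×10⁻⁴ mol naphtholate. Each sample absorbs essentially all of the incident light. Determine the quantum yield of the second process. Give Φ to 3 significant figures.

Photons absorbed by the actinometer: 3.51×10⁻⁴ / 0.570 = 6.158×10⁻⁴ mol.
Φ(unknown) = 2.28×10⁻⁴ / 6.158×10⁻⁴ = 0.370.

Φ = 0.370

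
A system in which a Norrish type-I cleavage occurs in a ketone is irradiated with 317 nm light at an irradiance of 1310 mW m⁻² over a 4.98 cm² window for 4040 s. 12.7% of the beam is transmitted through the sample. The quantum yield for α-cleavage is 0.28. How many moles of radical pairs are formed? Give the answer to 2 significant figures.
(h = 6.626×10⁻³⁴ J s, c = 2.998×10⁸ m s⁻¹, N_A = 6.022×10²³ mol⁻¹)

Photon energy at 317 nm: hc/λ = (6.626×10⁻³⁴)(2.998×10⁸)/(317×10⁻⁹) = 6.266×10⁻¹⁹ J.
Energy delivered: (1310 mW m⁻²)(4.98×10⁻⁴ m²)(4040 s) = 2.636 J.
Photons incident: 2.636 / 6.266×10⁻¹⁹ = 4.207×10¹⁸, i.e. 4.207×10¹⁸/6.022×10²³ = 6.986×10⁻⁶ mol.
Fraction absorbed: 1 − 12.7/100 = 0.8730.
Photons absorbed: 0.8730 × 6.986×10⁻⁶ = 6.099×10⁻⁶ mol.
Product: Φ × n_abs = 0.28 × 6.099×10⁻⁶ = 1.708×10⁻⁶ mol.

1.7×10⁻⁶ mol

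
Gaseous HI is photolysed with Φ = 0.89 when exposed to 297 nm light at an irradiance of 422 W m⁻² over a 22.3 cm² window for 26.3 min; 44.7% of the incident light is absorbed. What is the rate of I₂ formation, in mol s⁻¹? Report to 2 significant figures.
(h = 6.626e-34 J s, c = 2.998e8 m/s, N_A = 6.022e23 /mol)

Photon energy at 297 nm: hc/λ = (6.626e-34)(2.998e8)/(297e-9) = 6.688e-19 J.
Energy delivered: (422 W m⁻²)(22.3e-4 m²)(1578 s) = 1485 J.
Photons incident: 1485 / 6.688e-19 = 2.220e21, i.e. 2.220e21/6.022e23 = 0.003686 mol.
Photons absorbed: 0.447 × 0.003686 = 0.001648 mol.
Product formed: 0.89 × 0.001648 = 0.001467 mol.
Rate: 0.001467 / 1578 s = 9.3e-7 mol s⁻¹.

9.3e-7 mol s⁻¹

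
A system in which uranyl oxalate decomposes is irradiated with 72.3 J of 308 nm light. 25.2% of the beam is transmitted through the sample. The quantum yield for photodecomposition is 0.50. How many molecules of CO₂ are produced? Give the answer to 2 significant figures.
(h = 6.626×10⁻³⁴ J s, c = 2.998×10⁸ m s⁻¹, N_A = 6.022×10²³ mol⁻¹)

4.2×10¹⁹ molecules

Photon energy at 308 nm: hc/λ = (6.626×10⁻³⁴)(2.998×10⁸)/(308×10⁻⁹) = 6.450×10⁻¹⁹ J.
Photons incident: 72.3 / 6.450×10⁻¹⁹ = 1.121×10²⁰, i.e. 1.121×10²⁰/6.022×10²³ = 1.862×10⁻⁴ mol.
Fraction absorbed: 1 − 25.2/100 = 0.7480.
Photons absorbed: 0.7480 × 1.862×10⁻⁴ = 1.393×10⁻⁴ mol.
Product: Φ × n_abs = 0.50 × 1.393×10⁻⁴ = 6.965×10⁻⁵ mol.
As a count: 6.965×10⁻⁵ × 6.022×10²³ = 4.2×10¹⁹.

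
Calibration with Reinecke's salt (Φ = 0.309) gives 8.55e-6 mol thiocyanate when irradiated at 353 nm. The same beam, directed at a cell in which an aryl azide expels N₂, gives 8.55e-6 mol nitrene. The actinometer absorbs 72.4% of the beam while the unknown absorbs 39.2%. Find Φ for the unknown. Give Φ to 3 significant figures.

Photons absorbed by the actinometer: 8.55e-6 / 0.309 = 2.767e-5 mol.
Incident flux: 2.767e-5 / 0.724 = 3.822e-5 einstein.
Absorbed by unknown: 0.392 × 3.822e-5 = 1.498e-5 mol.
Φ(unknown) = 8.55e-6 / 1.498e-5 = 0.571.

Φ = 0.571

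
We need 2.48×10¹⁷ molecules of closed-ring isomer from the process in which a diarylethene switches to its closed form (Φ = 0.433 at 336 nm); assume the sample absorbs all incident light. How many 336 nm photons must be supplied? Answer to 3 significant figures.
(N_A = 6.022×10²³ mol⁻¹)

5.73×10¹⁷ photons

Product: 2.48×10¹⁷ / 6.022×10²³ = 4.118×10⁻⁷ mol.
Photons that must be absorbed: 4.118×10⁻⁷ / 0.433 = 9.510×10⁻⁷ mol.
Photon count: 9.510×10⁻⁷ × 6.022×10²³ = 5.73×10¹⁷.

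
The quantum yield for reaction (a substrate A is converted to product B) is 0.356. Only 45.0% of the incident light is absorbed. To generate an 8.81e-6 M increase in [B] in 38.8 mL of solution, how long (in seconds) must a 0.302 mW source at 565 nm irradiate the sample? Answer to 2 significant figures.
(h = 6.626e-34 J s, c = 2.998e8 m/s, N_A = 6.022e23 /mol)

t ≈ 1500 s

Product: (8.81e-6 M)(0.0388 L) = 3.418e-7 mol.
Photons that must be absorbed: 3.418e-7 / 0.356 = 9.601e-7 mol.
Incident photons needed: 9.601e-7 / 0.450 = 2.134e-6 mol.
Photon energy: hc/λ = 3.516e-19 J; per mole, 2.117e5 J mol⁻¹.
Energy required: 2.134e-6 × 2.117e5 = 0.4518 J.
Time: 0.4518 J / 0.000302 W = 1500 s.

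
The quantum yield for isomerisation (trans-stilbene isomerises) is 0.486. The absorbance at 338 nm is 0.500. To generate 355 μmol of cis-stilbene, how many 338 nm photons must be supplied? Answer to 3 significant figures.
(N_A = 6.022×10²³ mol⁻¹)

6.43×10²⁰ photons

Product: 355 μmol = 3.55×10⁻⁴ mol.
Photons that must be absorbed: 3.55×10⁻⁴ / 0.486 = 7.305×10⁻⁴ mol.
Fraction absorbed: 1 − 10^(−0.500) = 0.6838.
Incident photons needed: 7.305×10⁻⁴ / 0.6838 = 0.001068 mol.
Photon count: 0.001068 × 6.022×10²³ = 6.43×10²⁰.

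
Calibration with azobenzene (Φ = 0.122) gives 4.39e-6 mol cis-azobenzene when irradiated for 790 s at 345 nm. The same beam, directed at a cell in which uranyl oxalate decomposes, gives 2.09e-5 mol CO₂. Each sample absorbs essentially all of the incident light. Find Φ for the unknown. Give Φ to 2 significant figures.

Φ = 0.58

Photons absorbed by the actinometer: 4.39e-6 / 0.122 = 3.598e-5 mol.
Φ(unknown) = 2.09e-5 / 3.598e-5 = 0.58.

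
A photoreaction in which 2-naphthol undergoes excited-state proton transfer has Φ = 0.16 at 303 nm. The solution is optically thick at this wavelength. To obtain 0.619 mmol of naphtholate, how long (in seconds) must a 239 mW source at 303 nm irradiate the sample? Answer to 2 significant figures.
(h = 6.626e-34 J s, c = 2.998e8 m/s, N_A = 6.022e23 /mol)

t ≈ 6400 s

Product: 0.619 mmol = 6.19e-4 mol.
Photons that must be absorbed: 6.19e-4 / 0.16 = 0.003869 mol.
Photon energy: hc/λ = 6.556e-19 J; per mole, 3.948e5 J mol⁻¹.
Energy required: 0.003869 × 3.948e5 = 1527 J.
Time: 1527 J / 0.239 W = 6400 s.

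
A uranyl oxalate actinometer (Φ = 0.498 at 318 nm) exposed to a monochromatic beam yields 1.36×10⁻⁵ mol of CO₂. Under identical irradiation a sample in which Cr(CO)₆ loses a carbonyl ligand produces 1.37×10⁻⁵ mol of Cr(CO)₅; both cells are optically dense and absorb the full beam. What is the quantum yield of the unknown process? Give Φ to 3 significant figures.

Photons absorbed by the actinometer: 1.36×10⁻⁵ / 0.498 = 2.731×10⁻⁵ mol.
Φ(unknown) = 1.37×10⁻⁵ / 2.731×10⁻⁵ = 0.502.

Φ = 0.502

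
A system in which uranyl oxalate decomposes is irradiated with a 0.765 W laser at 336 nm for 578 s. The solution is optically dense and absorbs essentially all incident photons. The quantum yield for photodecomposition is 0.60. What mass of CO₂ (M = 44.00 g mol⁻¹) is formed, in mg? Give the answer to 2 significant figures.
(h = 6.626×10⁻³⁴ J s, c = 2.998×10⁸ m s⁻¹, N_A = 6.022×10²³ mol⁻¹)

33 mg

Photon energy at 336 nm: hc/λ = (6.626×10⁻³⁴)(2.998×10⁸)/(336×10⁻⁹) = 5.912×10⁻¹⁹ J.
Energy delivered: (0.765 W)(578 s) = 442.2 J.
Photons incident: 442.2 / 5.912×10⁻¹⁹ = 7.480×10²⁰, i.e. 7.480×10²⁰/6.022×10²³ = 0.001242 mol.
Product: Φ × n_abs = 0.60 × 0.001242 = 7.452×10⁻⁴ mol.
Mass: 7.452×10⁻⁴ × 44.00 = 0.03279 g = 33 mg.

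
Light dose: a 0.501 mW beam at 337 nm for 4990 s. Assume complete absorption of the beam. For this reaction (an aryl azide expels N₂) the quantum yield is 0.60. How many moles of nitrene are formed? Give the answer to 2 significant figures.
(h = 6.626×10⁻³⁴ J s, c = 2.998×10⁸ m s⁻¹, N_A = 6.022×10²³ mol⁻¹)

Photon energy at 337 nm: hc/λ = (6.626×10⁻³⁴)(2.998×10⁸)/(337×10⁻⁹) = 5.895×10⁻¹⁹ J.
Energy delivered: (0.501 mW)(4990 s) = 2.500 J.
Photons incident: 2.500 / 5.895×10⁻¹⁹ = 4.241×10¹⁸, i.e. 4.241×10¹⁸/6.022×10²³ = 7.043×10⁻⁶ mol.
Product: Φ × n_abs = 0.60 × 7.043×10⁻⁶ = 4.226×10⁻⁶ mol.

4.2×10⁻⁶ mol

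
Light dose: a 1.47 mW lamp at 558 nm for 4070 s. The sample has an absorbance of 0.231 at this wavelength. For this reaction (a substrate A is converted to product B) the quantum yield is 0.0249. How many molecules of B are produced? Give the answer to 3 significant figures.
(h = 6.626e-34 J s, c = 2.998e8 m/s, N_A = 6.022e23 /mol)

Photon energy at 558 nm: hc/λ = (6.626e-34)(2.998e8)/(558e-9) = 3.560e-19 J.
Energy delivered: (1.47 mW)(4070 s) = 5.983 J.
Photons incident: 5.983 / 3.560e-19 = 1.681e19, i.e. 1.681e19/6.022e23 = 2.791e-5 mol.
Fraction absorbed: 1 − 10^(−0.231) = 0.4125.
Photons absorbed: 0.4125 × 2.791e-5 = 1.151e-5 mol.
Product: Φ × n_abs = 0.0249 × 1.151e-5 = 2.866e-7 mol.
As a count: 2.866e-7 × 6.022e23 = 1.73e17.

1.73e17 molecules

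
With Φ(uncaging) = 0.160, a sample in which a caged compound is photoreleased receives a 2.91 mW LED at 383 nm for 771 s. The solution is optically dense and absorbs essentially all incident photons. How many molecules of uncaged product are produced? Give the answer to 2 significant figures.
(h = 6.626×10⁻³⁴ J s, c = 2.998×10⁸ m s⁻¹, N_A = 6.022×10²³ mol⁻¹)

6.9×10¹⁷ molecules

Photon energy at 383 nm: hc/λ = (6.626×10⁻³⁴)(2.998×10⁸)/(383×10⁻⁹) = 5.187×10⁻¹⁹ J.
Energy delivered: (2.91 mW)(771 s) = 2.244 J.
Photons incident: 2.244 / 5.187×10⁻¹⁹ = 4.326×10¹⁸, i.e. 4.326×10¹⁸/6.022×10²³ = 7.184×10⁻⁶ mol.
Product: Φ × n_abs = 0.160 × 7.184×10⁻⁶ = 1.149×10⁻⁶ mol.
As a count: 1.149×10⁻⁶ × 6.022×10²³ = 6.9×10¹⁷.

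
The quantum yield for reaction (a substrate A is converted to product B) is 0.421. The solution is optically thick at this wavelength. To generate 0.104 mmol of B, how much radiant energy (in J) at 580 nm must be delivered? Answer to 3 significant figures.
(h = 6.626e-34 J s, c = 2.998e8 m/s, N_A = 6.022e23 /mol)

51.0 J

Product: 0.104 mmol = 1.04e-4 mol.
Photons that must be absorbed: 1.04e-4 / 0.421 = 2.470e-4 mol.
Photon energy: hc/λ = 3.425e-19 J; per mole, 2.063e5 J mol⁻¹.
Energy required: 2.470e-4 × 2.063e5 = 51.0 J.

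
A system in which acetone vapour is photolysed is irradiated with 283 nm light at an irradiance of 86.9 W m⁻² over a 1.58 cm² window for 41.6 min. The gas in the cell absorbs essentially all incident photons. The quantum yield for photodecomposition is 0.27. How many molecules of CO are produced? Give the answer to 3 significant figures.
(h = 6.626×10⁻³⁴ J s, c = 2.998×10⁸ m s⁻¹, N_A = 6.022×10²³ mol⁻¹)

1.32×10¹⁹ molecules

Photon energy at 283 nm: hc/λ = (6.626×10⁻³⁴)(2.998×10⁸)/(283×10⁻⁹) = 7.019×10⁻¹⁹ J.
Energy delivered: (86.9 W m⁻²)(1.58×10⁻⁴ m²)(2496 s) = 34.27 J.
Photons incident: 34.27 / 7.019×10⁻¹⁹ = 4.882×10¹⁹, i.e. 4.882×10¹⁹/6.022×10²³ = 8.107×10⁻⁵ mol.
Product: Φ × n_abs = 0.27 × 8.107×10⁻⁵ = 2.189×10⁻⁵ mol.
As a count: 2.189×10⁻⁵ × 6.022×10²³ = 1.32×10¹⁹.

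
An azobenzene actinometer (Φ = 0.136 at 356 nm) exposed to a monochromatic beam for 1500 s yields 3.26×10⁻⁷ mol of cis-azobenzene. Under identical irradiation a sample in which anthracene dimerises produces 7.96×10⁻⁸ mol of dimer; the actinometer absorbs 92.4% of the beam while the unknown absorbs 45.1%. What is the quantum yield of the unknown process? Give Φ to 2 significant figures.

Φ = 0.068

Photons absorbed by the actinometer: 3.26×10⁻⁷ / 0.136 = 2.397×10⁻⁶ mol.
Incident flux: 2.397×10⁻⁶ / 0.924 = 2.594×10⁻⁶ einstein.
Absorbed by unknown: 0.451 × 2.594×10⁻⁶ = 1.170×10⁻⁶ mol.
Φ(unknown) = 7.96×10⁻⁸ / 1.170×10⁻⁶ = 0.068.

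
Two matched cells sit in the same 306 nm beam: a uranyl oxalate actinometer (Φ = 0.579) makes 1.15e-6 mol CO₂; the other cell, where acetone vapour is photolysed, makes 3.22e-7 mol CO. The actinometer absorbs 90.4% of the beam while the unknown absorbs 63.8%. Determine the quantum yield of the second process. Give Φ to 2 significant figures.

Photons absorbed by the actinometer: 1.15e-6 / 0.579 = 1.986e-6 mol.
Incident flux: 1.986e-6 / 0.904 = 2.197e-6 einstein.
Absorbed by unknown: 0.638 × 2.197e-6 = 1.402e-6 mol.
Φ(unknown) = 3.22e-7 / 1.402e-6 = 0.23.

Φ = 0.23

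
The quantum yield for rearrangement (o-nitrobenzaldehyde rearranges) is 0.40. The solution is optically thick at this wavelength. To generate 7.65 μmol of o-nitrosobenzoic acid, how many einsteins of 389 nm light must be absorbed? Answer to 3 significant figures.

1.91e-5 einstein

Product: 7.65 μmol = 7.65e-6 mol.
Photons that must be absorbed: 7.65e-6 / 0.40 = 1.912e-5 mol.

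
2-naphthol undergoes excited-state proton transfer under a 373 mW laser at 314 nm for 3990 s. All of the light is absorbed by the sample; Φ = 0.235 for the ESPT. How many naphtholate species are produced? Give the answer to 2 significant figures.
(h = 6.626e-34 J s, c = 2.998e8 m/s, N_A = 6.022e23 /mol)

5.5e20 species

Photon energy at 314 nm: hc/λ = (6.626e-34)(2.998e8)/(314e-9) = 6.326e-19 J.
Energy delivered: (373 mW)(3990 s) = 1488 J.
Photons incident: 1488 / 6.326e-19 = 2.352e21, i.e. 2.352e21/6.022e23 = 0.003906 mol.
Product: Φ × n_abs = 0.235 × 0.003906 = 9.179e-4 mol.
As a count: 9.179e-4 × 6.022e23 = 5.5e20.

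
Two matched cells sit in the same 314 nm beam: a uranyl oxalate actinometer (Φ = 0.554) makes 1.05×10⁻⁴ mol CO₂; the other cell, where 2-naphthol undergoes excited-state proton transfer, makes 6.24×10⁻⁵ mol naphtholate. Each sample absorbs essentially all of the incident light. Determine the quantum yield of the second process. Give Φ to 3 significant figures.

Φ = 0.329

Photons absorbed by the actinometer: 1.05×10⁻⁴ / 0.554 = 1.895×10⁻⁴ mol.
Φ(unknown) = 6.24×10⁻⁵ / 1.895×10⁻⁴ = 0.329.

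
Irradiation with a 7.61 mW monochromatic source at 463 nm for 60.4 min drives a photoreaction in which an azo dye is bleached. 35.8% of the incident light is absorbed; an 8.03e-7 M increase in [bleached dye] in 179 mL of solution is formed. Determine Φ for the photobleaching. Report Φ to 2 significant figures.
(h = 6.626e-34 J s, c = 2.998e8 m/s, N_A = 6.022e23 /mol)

Product: (8.03e-7 M)(0.179 L) = 1.437e-7 mol.
Photon energy at 463 nm: hc/λ = (6.626e-34)(2.998e8)/(463e-9) = 4.290e-19 J.
Energy delivered: (7.61 mW)(3624 s) = 27.58 J.
Photons incident: 27.58 / 4.290e-19 = 6.429e19, i.e. 6.429e19/6.022e23 = 1.068e-4 mol.
Photons absorbed: 0.358 × 1.068e-4 = 3.823e-5 mol.
Φ = 1.437e-7 mol / 3.823e-5 mol photons = 0.0038.

Φ = 0.0038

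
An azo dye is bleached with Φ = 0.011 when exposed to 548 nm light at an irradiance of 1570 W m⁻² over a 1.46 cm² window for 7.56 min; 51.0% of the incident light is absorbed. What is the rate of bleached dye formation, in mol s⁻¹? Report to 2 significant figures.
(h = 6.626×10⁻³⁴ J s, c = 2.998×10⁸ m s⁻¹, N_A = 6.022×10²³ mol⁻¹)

5.9×10⁻⁹ mol s⁻¹

Photon energy at 548 nm: hc/λ = (6.626×10⁻³⁴)(2.998×10⁸)/(548×10⁻⁹) = 3.625×10⁻¹⁹ J.
Energy delivered: (1570 W m⁻²)(1.46×10⁻⁴ m²)(453.6 s) = 104.0 J.
Photons incident: 104.0 / 3.625×10⁻¹⁹ = 2.869×10²⁰, i.e. 2.869×10²⁰/6.022×10²³ = 4.764×10⁻⁴ mol.
Photons absorbed: 0.510 × 4.764×10⁻⁴ = 2.430×10⁻⁴ mol.
Product formed: 0.011 × 2.430×10⁻⁴ = 2.673×10⁻⁶ mol.
Rate: 2.673×10⁻⁶ / 453.6 s = 5.9×10⁻⁹ mol s⁻¹.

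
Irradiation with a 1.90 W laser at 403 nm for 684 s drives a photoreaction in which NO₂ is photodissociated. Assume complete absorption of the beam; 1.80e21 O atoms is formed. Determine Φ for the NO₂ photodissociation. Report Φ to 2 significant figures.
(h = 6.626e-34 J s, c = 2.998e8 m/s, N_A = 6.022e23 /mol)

Product: 1.80e21 / 6.022e23 = 0.002989 mol.
Photon energy at 403 nm: hc/λ = (6.626e-34)(2.998e8)/(403e-9) = 4.929e-19 J.
Energy delivered: (1.90 W)(684 s) = 1300 J.
Photons incident: 1300 / 4.929e-19 = 2.637e21, i.e. 2.637e21/6.022e23 = 0.004379 mol.
Φ = 0.002989 mol / 0.004379 mol photons = 0.68.

Φ = 0.68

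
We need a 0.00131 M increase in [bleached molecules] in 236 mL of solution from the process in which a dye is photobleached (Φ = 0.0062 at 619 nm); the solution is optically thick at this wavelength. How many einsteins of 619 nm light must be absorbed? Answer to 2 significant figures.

0.050 einstein

Product: (0.00131 M)(0.236 L) = 3.092e-4 mol.
Photons that must be absorbed: 3.092e-4 / 0.0062 = 0.04987 mol.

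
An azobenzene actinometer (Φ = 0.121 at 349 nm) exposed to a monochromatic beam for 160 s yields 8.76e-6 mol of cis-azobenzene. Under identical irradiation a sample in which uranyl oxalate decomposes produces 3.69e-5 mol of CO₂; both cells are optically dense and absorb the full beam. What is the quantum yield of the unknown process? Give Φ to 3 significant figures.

Photons absorbed by the actinometer: 8.76e-6 / 0.121 = 7.240e-5 mol.
Φ(unknown) = 3.69e-5 / 7.240e-5 = 0.510.

Φ = 0.510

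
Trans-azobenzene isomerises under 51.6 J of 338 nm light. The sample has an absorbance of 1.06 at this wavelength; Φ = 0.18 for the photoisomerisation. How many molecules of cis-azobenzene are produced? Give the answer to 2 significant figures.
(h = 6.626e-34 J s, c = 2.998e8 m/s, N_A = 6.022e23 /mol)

Photon energy at 338 nm: hc/λ = (6.626e-34)(2.998e8)/(338e-9) = 5.877e-19 J.
Photons incident: 51.6 / 5.877e-19 = 8.780e19, i.e. 8.780e19/6.022e23 = 1.458e-4 mol.
Fraction absorbed: 1 − 10^(−1.06) = 0.9129.
Photons absorbed: 0.9129 × 1.458e-4 = 1.331e-4 mol.
Product: Φ × n_abs = 0.18 × 1.331e-4 = 2.396e-5 mol.
As a count: 2.396e-5 × 6.022e23 = 1.4e19.

1.4e19 molecules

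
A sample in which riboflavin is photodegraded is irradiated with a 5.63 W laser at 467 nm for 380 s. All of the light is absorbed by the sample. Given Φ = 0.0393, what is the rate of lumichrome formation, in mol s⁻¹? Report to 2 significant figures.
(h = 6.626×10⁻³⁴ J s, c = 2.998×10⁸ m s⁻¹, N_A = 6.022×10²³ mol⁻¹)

8.6×10⁻⁷ mol s⁻¹

Photon energy at 467 nm: hc/λ = (6.626×10⁻³⁴)(2.998×10⁸)/(467×10⁻⁹) = 4.254×10⁻¹⁹ J.
Energy delivered: (5.63 W)(380 s) = 2139 J.
Photons incident: 2139 / 4.254×10⁻¹⁹ = 5.028×10²¹, i.e. 5.028×10²¹/6.022×10²³ = 0.008349 mol.
Product formed: 0.0393 × 0.008349 = 3.281×10⁻⁴ mol.
Rate: 3.281×10⁻⁴ / 380 s = 8.6×10⁻⁷ mol s⁻¹.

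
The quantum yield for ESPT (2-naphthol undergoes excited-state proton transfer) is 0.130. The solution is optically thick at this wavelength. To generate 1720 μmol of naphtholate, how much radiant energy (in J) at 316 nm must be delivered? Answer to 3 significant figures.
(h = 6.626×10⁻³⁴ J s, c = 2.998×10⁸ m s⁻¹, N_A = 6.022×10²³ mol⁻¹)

5010 J

Product: 1720 μmol = 0.00172 mol.
Photons that must be absorbed: 0.00172 / 0.130 = 0.01323 mol.
Photon energy: hc/λ = 6.286×10⁻¹⁹ J; per mole, 3.785×10⁵ J mol⁻¹.
Energy required: 0.01323 × 3.785×10⁵ = 5010 J.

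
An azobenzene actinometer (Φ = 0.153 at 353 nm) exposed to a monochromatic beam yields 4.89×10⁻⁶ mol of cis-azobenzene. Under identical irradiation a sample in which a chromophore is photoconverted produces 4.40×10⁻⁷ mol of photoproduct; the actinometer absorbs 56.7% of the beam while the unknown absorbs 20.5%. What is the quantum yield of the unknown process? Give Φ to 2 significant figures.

Φ = 0.038

Photons absorbed by the actinometer: 4.89×10⁻⁶ / 0.153 = 3.196×10⁻⁵ mol.
Incident flux: 3.196×10⁻⁵ / 0.567 = 5.637×10⁻⁵ einstein.
Absorbed by unknown: 0.205 × 5.637×10⁻⁵ = 1.156×10⁻⁵ mol.
Φ(unknown) = 4.40×10⁻⁷ / 1.156×10⁻⁵ = 0.038.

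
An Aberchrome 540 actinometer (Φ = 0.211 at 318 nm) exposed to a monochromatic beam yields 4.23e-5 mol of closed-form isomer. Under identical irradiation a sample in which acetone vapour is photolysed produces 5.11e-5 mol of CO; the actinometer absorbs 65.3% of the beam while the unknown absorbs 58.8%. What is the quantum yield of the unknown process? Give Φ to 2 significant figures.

Photons absorbed by the actinometer: 4.23e-5 / 0.211 = 2.005e-4 mol.
Incident flux: 2.005e-4 / 0.653 = 3.070e-4 einstein.
Absorbed by unknown: 0.588 × 3.070e-4 = 1.805e-4 mol.
Φ(unknown) = 5.11e-5 / 1.805e-4 = 0.28.

Φ = 0.28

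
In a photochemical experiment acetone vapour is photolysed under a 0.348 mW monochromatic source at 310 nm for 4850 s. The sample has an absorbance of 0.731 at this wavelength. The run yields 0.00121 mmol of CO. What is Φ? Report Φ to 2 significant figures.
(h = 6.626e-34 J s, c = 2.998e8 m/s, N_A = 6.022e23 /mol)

Φ = 0.34

Product: 0.00121 mmol = 1.21e-6 mol.
Photon energy at 310 nm: hc/λ = (6.626e-34)(2.998e8)/(310e-9) = 6.408e-19 J.
Energy delivered: (0.348 mW)(4850 s) = 1.688 J.
Photons incident: 1.688 / 6.408e-19 = 2.634e18, i.e. 2.634e18/6.022e23 = 4.374e-6 mol.
Fraction absorbed: 1 − 10^(−0.731) = 0.8142.
Photons absorbed: 0.8142 × 4.374e-6 = 3.561e-6 mol.
Φ = 1.21e-6 mol / 3.561e-6 mol photons = 0.34.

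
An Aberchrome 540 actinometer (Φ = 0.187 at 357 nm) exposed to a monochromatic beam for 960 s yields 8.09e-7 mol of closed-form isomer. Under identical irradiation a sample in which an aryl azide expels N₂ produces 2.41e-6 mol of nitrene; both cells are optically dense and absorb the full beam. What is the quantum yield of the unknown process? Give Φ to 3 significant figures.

Φ = 0.557

Photons absorbed by the actinometer: 8.09e-7 / 0.187 = 4.326e-6 mol.
Φ(unknown) = 2.41e-6 / 4.326e-6 = 0.557.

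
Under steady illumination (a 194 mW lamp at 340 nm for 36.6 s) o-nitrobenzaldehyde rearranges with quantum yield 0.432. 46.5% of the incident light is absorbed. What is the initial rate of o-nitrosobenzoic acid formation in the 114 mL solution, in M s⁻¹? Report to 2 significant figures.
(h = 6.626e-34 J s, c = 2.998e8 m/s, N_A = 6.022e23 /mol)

Photon energy at 340 nm: hc/λ = (6.626e-34)(2.998e8)/(340e-9) = 5.843e-19 J.
Energy delivered: (194 mW)(36.6 s) = 7.100 J.
Photons incident: 7.100 / 5.843e-19 = 1.215e19, i.e. 1.215e19/6.022e23 = 2.018e-5 mol.
Photons absorbed: 0.465 × 2.018e-5 = 9.384e-6 mol.
Product formed: 0.432 × 9.384e-6 = 4.054e-6 mol.
Rate: 4.054e-6 mol / (36.6 s × 0.114 L) = 9.7e-7 M s⁻¹.

9.7e-7 M s⁻¹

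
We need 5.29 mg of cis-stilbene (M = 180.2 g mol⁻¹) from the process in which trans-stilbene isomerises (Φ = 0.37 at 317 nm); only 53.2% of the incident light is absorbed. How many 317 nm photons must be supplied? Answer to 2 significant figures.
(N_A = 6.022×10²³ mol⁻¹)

9.0×10¹⁹ photons

Product: 5.29 mg / 180.2 g mol⁻¹ = 2.936×10⁻⁵ mol.
Photons that must be absorbed: 2.936×10⁻⁵ / 0.37 = 7.935×10⁻⁵ mol.
Incident photons needed: 7.935×10⁻⁵ / 0.532 = 1.492×10⁻⁴ mol.
Photon count: 1.492×10⁻⁴ × 6.022×10²³ = 9.0×10¹⁹.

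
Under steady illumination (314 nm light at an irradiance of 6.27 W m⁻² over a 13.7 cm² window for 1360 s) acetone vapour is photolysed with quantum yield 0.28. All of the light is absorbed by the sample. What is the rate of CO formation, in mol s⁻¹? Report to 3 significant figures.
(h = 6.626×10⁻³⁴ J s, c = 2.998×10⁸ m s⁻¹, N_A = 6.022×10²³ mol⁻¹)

6.31×10⁻⁹ mol s⁻¹

Photon energy at 314 nm: hc/λ = (6.626×10⁻³⁴)(2.998×10⁸)/(314×10⁻⁹) = 6.326×10⁻¹⁹ J.
Energy delivered: (6.27 W m⁻²)(13.7×10⁻⁴ m²)(1360 s) = 11.68 J.
Photons incident: 11.68 / 6.326×10⁻¹⁹ = 1.846×10¹⁹, i.e. 1.846×10¹⁹/6.022×10²³ = 3.065×10⁻⁵ mol.
Product formed: 0.28 × 3.065×10⁻⁵ = 8.582×10⁻⁶ mol.
Rate: 8.582×10⁻⁶ / 1360 s = 6.31×10⁻⁹ mol s⁻¹.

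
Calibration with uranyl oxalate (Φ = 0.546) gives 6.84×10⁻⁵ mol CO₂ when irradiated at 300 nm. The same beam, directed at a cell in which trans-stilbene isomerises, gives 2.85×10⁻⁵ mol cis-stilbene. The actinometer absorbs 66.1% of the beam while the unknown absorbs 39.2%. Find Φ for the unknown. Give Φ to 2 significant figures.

Photons absorbed by the actinometer: 6.84×10⁻⁵ / 0.546 = 1.253×10⁻⁴ mol.
Incident flux: 1.253×10⁻⁴ / 0.661 = 1.896×10⁻⁴ einstein.
Absorbed by unknown: 0.392 × 1.896×10⁻⁴ = 7.432×10⁻⁵ mol.
Φ(unknown) = 2.85×10⁻⁵ / 7.432×10⁻⁵ = 0.38.

Φ = 0.38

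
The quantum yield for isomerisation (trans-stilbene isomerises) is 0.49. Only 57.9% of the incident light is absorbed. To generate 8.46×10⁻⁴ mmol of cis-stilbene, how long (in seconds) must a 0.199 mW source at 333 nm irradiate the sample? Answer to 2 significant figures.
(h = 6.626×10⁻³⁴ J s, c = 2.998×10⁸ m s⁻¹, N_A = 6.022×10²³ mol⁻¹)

t ≈ 5400 s

Product: 8.46×10⁻⁴ mmol = 8.46×10⁻⁷ mol.
Photons that must be absorbed: 8.46×10⁻⁷ / 0.49 = 1.727×10⁻⁶ mol.
Incident photons needed: 1.727×10⁻⁶ / 0.579 = 2.983×10⁻⁶ mol.
Photon energy: hc/λ = 5.965×10⁻¹⁹ J; per mole, 3.592×10⁵ J mol⁻¹.
Energy required: 2.983×10⁻⁶ × 3.592×10⁵ = 1.071 J.
Time: 1.071 J / 0.000199 W = 5400 s.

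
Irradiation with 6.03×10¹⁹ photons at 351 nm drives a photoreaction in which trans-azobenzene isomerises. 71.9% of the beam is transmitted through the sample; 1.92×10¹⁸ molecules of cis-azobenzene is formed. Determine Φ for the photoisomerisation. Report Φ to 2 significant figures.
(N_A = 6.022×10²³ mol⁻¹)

Product: 1.92×10¹⁸ / 6.022×10²³ = 3.188×10⁻⁶ mol.
Moles of photons: 6.03×10¹⁹ / 6.022×10²³ = 1.001×10⁻⁴ mol.
Fraction absorbed: 1 − 71.9/100 = 0.2810.
Photons absorbed: 0.2810 × 1.001×10⁻⁴ = 2.813×10⁻⁵ mol.
Φ = 3.188×10⁻⁶ mol / 2.813×10⁻⁵ mol photons = 0.11.

Φ = 0.11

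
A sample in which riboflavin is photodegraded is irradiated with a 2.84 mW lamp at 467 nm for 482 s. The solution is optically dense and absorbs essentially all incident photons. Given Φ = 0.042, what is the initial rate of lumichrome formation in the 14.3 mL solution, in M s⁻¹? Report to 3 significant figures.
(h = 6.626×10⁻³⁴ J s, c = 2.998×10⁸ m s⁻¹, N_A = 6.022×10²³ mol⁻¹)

3.26×10⁻⁸ M s⁻¹

Photon energy at 467 nm: hc/λ = (6.626×10⁻³⁴)(2.998×10⁸)/(467×10⁻⁹) = 4.254×10⁻¹⁹ J.
Energy delivered: (2.84 mW)(482 s) = 1.369 J.
Photons incident: 1.369 / 4.254×10⁻¹⁹ = 3.218×10¹⁸, i.e. 3.218×10¹⁸/6.022×10²³ = 5.344×10⁻⁶ mol.
Product formed: 0.042 × 5.344×10⁻⁶ = 2.244×10⁻⁷ mol.
Rate: 2.244×10⁻⁷ mol / (482 s × 0.0143 L) = 3.26×10⁻⁸ M s⁻¹.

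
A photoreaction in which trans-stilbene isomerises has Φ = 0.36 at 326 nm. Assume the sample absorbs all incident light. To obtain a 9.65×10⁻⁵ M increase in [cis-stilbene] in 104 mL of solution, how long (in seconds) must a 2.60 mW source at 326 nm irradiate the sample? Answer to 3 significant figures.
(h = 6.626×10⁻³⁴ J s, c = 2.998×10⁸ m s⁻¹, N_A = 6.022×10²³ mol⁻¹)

Product: (9.65×10⁻⁵ M)(0.104 L) = 1.004×10⁻⁵ mol.
Photons that must be absorbed: 1.004×10⁻⁵ / 0.36 = 2.789×10⁻⁵ mol.
Photon energy: hc/λ = 6.093×10⁻¹⁹ J; per mole, 3.669×10⁵ J mol⁻¹.
Energy required: 2.789×10⁻⁵ × 3.669×10⁵ = 10.23 J.
Time: 10.23 J / 0.0026 W = 3930 s.

t ≈ 3930 s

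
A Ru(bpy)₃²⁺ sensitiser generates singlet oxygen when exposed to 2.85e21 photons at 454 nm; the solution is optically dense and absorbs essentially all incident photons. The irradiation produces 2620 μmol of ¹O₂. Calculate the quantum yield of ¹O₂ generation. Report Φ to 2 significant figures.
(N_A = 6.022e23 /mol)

Product: 2620 μmol = 0.00262 mol.
Moles of photons: 2.85e21 / 6.022e23 = 0.004733 mol.
Φ = 0.00262 mol / 0.004733 mol photons = 0.55.

Φ = 0.55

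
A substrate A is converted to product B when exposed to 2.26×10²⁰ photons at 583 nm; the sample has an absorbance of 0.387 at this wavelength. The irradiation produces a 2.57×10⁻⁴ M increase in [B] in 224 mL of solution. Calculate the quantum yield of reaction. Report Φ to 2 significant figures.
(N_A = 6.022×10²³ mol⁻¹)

Φ = 0.26

Product: (2.57×10⁻⁴ M)(0.224 L) = 5.757×10⁻⁵ mol.
Moles of photons: 2.26×10²⁰ / 6.022×10²³ = 3.753×10⁻⁴ mol.
Fraction absorbed: 1 − 10^(−0.387) = 0.5898.
Photons absorbed: 0.5898 × 3.753×10⁻⁴ = 2.214×10⁻⁴ mol.
Φ = 5.757×10⁻⁵ mol / 2.214×10⁻⁴ mol photons = 0.26.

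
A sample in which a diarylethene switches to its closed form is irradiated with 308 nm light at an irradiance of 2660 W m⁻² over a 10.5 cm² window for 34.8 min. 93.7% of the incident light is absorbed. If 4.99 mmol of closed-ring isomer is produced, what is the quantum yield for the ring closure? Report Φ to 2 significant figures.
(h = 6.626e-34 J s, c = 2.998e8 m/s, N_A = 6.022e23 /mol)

Product: 4.99 mmol = 0.00499 mol.
Photon energy at 308 nm: hc/λ = (6.626e-34)(2.998e8)/(308e-9) = 6.450e-19 J.
Energy delivered: (2660 W m⁻²)(10.5e-4 m²)(2088 s) = 5832 J.
Photons incident: 5832 / 6.450e-19 = 9.042e21, i.e. 9.042e21/6.022e23 = 0.01501 mol.
Photons absorbed: 0.937 × 0.01501 = 0.01406 mol.
Φ = 0.00499 mol / 0.01406 mol photons = 0.35.

Φ = 0.35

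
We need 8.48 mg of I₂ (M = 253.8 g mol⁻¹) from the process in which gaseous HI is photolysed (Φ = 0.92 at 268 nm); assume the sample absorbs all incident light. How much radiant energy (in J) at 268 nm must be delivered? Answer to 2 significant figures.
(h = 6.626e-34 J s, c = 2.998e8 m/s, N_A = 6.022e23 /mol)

16 J

Product: 8.48 mg / 253.8 g mol⁻¹ = 3.341e-5 mol.
Photons that must be absorbed: 3.341e-5 / 0.92 = 3.632e-5 mol.
Photon energy: hc/λ = 7.412e-19 J; per mole, 4.464e5 J mol⁻¹.
Energy required: 3.632e-5 × 4.464e5 = 16 J.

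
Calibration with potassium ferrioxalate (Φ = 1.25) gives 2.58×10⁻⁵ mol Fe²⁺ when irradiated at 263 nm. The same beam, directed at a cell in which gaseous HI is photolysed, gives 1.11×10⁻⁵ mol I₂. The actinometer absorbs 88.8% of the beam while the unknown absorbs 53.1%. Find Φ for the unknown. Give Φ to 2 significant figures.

Φ = 0.90

Photons absorbed by the actinometer: 2.58×10⁻⁵ / 1.25 = 2.064×10⁻⁵ mol.
Incident flux: 2.064×10⁻⁵ / 0.888 = 2.324×10⁻⁵ einstein.
Absorbed by unknown: 0.531 × 2.324×10⁻⁵ = 1.234×10⁻⁵ mol.
Φ(unknown) = 1.11×10⁻⁵ / 1.234×10⁻⁵ = 0.90.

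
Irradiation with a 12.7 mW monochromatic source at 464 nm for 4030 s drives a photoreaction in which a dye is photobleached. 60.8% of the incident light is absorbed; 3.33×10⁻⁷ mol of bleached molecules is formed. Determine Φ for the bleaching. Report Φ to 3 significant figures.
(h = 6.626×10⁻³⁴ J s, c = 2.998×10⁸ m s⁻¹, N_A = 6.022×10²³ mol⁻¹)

Photon energy at 464 nm: hc/λ = (6.626×10⁻³⁴)(2.998×10⁸)/(464×10⁻⁹) = 4.281×10⁻¹⁹ J.
Energy delivered: (12.7 mW)(4030 s) = 51.18 J.
Photons incident: 51.18 / 4.281×10⁻¹⁹ = 1.196×10²⁰, i.e. 1.196×10²⁰/6.022×10²³ = 1.986×10⁻⁴ mol.
Photons absorbed: 0.608 × 1.986×10⁻⁴ = 1.207×10⁻⁴ mol.
Φ = 3.33×10⁻⁷ mol / 1.207×10⁻⁴ mol photons = 0.00276.

Φ = 0.00276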